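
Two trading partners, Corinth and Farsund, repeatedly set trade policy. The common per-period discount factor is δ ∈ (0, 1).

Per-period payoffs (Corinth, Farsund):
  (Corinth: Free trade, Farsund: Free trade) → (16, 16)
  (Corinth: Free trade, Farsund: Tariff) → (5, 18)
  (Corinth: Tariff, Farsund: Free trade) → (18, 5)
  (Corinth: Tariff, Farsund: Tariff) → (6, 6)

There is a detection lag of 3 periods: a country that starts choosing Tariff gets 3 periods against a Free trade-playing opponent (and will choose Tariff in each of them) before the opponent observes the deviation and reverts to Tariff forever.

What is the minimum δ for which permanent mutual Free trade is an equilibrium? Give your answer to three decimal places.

0.550

A deviator earns 18 for 3 periods, then 6 forever; cooperating earns 16 forever. Multiplying the IC by (1−δ):
16 ≥ 18(1−δ^3) + 6δ^3, so 12·δ^3 ≥ 2 and δ^3 ≥ 1/6.
δ ≥ (1/6)^(1/3) ≈ 0.550.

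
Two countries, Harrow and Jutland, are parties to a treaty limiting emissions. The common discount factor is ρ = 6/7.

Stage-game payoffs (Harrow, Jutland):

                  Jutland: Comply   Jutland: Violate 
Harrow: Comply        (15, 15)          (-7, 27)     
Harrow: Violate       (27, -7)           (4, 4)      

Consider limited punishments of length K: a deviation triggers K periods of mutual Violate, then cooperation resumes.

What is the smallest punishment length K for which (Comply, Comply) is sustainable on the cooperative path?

2

No profitable deviation requires (15−4)(ρ+…+ρ^K) ≥ 27−15, i.e. ρ+…+ρ^K ≥ 12/11 ≈ 1.0909.
With ρ = 6/7, the partial sums are K=1: 0.8571, K=2: 1.5918.
K = 2 is the first length at which the sum reaches 1.0909.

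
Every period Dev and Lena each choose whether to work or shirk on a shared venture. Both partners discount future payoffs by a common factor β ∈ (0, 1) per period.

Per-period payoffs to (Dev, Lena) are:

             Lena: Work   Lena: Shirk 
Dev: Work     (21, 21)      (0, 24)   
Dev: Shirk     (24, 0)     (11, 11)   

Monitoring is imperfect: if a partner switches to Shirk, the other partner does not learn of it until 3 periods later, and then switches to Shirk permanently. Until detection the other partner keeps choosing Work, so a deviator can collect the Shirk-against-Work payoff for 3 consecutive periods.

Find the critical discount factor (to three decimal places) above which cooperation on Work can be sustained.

0.613

A deviator earns 24 for 3 periods, then 11 forever; cooperating earns 21 forever. Multiplying the IC by (1−β):
21 ≥ 24(1−β^3) + 11β^3, so 13·β^3 ≥ 3 and β^3 ≥ 3/13.
β ≥ (3/13)^(1/3) ≈ 0.613.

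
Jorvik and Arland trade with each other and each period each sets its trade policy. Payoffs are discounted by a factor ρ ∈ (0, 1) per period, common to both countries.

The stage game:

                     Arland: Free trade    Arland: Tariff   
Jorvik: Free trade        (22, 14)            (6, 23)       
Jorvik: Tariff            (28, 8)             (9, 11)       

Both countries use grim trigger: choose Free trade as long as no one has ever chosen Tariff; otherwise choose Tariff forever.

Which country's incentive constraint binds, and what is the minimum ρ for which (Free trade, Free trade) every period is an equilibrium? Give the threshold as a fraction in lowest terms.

For Jorvik: deviation gain 28−22 = 6, per-period punishment loss 22−9 = 13. IC gives ρ ≥ 6/19.
For Arland: gain 9, loss 3 per period, so ρ ≥ 9/12 = 3/4.
The tighter constraint is Arland's, so cooperation needs ρ ≥ 3/4.

Arland; ρ ≥ 3/4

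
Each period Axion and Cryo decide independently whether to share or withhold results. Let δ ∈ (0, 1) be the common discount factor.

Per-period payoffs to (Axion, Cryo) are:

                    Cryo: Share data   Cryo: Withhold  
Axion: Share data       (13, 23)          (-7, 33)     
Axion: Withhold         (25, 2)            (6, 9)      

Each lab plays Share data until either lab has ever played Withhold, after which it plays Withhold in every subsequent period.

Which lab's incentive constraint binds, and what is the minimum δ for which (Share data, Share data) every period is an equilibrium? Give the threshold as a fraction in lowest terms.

Axion's threshold: (25−13)/(25−6) = 12/19.
Cryo's threshold: (33−23)/(33−9) = 5/12.
12/19 > 5/12, so Axion binds and δ* = 12/19.

Axion; δ ≥ 12/19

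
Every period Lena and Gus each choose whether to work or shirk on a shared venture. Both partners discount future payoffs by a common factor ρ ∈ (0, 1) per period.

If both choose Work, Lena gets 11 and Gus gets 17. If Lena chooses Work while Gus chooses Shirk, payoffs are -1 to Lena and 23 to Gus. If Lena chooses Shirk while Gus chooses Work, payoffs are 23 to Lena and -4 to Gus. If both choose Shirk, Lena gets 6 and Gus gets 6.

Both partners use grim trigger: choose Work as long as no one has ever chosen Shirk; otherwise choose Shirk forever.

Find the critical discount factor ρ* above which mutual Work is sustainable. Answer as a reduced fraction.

For Lena: deviation gain 23−11 = 12, per-period punishment loss 11−6 = 5. IC gives ρ ≥ 12/17.
For Gus: gain 6, loss 11 per period, so ρ ≥ 6/17.
The tighter constraint is Lena's, so cooperation needs ρ ≥ 12/17.

12/17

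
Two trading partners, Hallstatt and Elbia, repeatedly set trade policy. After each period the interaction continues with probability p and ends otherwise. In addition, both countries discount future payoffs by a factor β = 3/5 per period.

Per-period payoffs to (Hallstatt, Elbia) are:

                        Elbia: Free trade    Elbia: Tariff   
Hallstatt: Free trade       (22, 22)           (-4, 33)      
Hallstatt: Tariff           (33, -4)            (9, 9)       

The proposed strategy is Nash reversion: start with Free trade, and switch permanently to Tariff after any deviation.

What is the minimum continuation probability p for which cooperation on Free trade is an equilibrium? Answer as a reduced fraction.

With continuation probability p and discount β, the effective per-period discount factor is βp.
Grim-trigger IC: βp ≥ (33−22)/(33−9) = 11/24.
So p ≥ (11/24)/(3/5) = 55/72.

55/72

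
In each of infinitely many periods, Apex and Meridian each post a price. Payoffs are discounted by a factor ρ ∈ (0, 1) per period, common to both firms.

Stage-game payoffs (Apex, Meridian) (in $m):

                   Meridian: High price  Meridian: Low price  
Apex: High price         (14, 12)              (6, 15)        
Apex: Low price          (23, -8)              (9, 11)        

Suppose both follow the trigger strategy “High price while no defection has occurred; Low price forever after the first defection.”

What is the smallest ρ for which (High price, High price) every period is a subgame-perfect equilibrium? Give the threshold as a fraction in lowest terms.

Apex's threshold: (23−14)/(23−9) = 9/14.
Meridian's threshold: (15−12)/(15−11) = 3/4.
9/14 < 3/4, so Meridian binds and ρ* = 3/4.

3/4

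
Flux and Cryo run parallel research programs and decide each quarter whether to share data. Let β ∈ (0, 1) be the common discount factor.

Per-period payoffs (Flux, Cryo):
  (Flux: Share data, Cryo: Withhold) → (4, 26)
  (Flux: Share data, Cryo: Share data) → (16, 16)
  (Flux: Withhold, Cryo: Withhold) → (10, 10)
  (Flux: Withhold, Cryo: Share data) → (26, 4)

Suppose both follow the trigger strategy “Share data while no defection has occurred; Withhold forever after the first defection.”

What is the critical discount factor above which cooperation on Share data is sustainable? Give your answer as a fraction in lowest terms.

5/8

16/(1−β) ≥ 26 + 10β/(1−β)
16 ≥ 26 − 16β
β ≥ 10/16 = 5/8.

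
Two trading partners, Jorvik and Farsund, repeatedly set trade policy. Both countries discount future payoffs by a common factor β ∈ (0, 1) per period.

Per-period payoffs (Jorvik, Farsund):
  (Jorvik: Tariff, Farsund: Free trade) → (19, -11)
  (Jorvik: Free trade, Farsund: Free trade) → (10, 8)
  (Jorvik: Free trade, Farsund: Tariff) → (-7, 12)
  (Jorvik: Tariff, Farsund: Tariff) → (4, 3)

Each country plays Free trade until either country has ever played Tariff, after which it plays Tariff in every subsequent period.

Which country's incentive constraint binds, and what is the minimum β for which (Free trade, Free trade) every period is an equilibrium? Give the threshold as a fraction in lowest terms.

For Jorvik: deviation gain 19−10 = 9, per-period punishment loss 10−4 = 6. IC gives β ≥ 9/15 = 3/5.
For Farsund: gain 4, loss 5 per period, so β ≥ 4/9.
The tighter constraint is Jorvik's, so cooperation needs β ≥ 3/5.

Jorvik; β ≥ 3/5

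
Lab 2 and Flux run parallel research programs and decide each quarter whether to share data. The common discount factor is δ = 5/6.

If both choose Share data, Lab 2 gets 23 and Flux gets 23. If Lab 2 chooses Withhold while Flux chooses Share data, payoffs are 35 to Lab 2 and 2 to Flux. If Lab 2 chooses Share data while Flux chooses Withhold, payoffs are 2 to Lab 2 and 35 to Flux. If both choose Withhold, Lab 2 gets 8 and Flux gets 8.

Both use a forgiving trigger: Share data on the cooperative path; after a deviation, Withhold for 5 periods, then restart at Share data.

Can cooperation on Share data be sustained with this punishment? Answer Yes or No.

Yes

A one-shot deviation gives 35 now, then 8 for 5 periods, then back to 23.
Gain from deviating: (35−23) today; loss: (23−8) in each of the next 5 periods.
No-deviation condition: (23−8)(δ+…+δ^5) ≥ 35−23, i.e. δ+…+δ^5 ≥ 4/5.
At δ = 5/6: δ+…+δ^5 = 2.9906 ≥ 0.8000.
So cooperation is sustainable.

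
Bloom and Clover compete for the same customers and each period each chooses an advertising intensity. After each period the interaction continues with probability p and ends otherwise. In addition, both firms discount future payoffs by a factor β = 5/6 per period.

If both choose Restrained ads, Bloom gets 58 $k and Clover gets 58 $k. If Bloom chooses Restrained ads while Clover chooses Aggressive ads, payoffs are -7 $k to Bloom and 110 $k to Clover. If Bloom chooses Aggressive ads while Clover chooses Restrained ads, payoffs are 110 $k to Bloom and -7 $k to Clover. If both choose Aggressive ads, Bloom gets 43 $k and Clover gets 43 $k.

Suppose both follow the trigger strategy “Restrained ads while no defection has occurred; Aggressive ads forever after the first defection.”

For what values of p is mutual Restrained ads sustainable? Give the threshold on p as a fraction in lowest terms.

312/335

Expected continuation weight on next period's payoff is β·p = 5/6·p, which plays the role of the discount factor.
Cooperation requires 5/6·p ≥ (110−58)/(110−43) = 52/67, hence p ≥ 312/335.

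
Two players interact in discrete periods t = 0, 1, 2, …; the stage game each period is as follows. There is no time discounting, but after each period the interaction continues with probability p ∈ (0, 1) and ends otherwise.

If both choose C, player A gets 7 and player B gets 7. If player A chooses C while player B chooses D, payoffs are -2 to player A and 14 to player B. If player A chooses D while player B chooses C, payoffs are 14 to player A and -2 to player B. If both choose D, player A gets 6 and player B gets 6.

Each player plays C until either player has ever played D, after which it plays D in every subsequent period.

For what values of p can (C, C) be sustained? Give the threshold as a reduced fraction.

With no time discounting, the continuation probability p plays the role of the discount factor.
Grim-trigger IC: 7/(1−p) ≥ 14 + 6p/(1−p) ⇒ p ≥ (14−7)/(14−6) = 7/8.

7/8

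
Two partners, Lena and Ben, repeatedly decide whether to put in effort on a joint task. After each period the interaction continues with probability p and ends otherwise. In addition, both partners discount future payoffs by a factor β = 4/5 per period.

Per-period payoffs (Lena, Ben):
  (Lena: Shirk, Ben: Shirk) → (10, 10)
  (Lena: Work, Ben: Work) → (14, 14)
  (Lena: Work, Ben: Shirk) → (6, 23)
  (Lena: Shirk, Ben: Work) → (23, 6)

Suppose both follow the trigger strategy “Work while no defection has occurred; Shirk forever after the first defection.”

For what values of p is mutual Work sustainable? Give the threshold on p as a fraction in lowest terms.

45/52

With continuation probability p and discount β, the effective per-period discount factor is βp.
Grim-trigger IC: βp ≥ (23−14)/(23−10) = 9/13.
So p ≥ (9/13)/(4/5) = 45/52.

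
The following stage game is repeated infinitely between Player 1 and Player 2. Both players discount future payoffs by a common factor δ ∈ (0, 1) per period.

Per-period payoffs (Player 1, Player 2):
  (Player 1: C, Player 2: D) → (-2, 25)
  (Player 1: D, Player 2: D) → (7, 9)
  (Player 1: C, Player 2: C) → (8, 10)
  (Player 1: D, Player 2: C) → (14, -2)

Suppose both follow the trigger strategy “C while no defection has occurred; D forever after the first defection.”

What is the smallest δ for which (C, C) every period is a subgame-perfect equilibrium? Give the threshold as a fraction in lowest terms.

Player 1's threshold: (14−8)/(14−7) = 6/7.
Player 2's threshold: (25−10)/(25−9) = 15/16.
6/7 < 15/16, so Player 2 binds and δ* = 15/16.

15/16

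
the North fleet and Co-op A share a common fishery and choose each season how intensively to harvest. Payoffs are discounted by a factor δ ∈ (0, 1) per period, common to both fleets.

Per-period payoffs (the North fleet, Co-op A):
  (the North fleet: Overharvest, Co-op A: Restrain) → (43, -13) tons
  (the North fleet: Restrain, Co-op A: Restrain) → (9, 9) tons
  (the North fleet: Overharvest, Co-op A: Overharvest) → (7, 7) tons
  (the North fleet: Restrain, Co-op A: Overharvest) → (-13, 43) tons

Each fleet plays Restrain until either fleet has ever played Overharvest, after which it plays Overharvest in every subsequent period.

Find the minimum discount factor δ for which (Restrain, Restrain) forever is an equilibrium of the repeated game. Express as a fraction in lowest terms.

One-period gain from deviating is 43 − 9 = 34. The loss is 9 − 7 = 2 in every subsequent period, with present value 2·δ/(1−δ).
Deviation is unprofitable when 2·δ/(1−δ) ≥ 34, i.e. δ/(1−δ) ≥ 17.
Equivalently δ ≥ 34/(34+2) = 17/18.

17/18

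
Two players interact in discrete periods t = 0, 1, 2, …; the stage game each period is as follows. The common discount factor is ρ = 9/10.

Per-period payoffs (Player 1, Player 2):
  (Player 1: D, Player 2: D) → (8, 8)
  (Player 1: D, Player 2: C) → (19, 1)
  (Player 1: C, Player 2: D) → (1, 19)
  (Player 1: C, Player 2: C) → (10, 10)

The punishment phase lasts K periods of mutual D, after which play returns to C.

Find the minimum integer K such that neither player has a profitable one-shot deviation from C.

No profitable deviation requires (10−8)(ρ+…+ρ^K) ≥ 19−10, i.e. ρ+…+ρ^K ≥ 9/2 ≈ 4.5000.
With ρ = 9/10, the partial sums are K=1: 0.9000, K=2: 1.7100, …, K=5: 3.6856, K=6: 4.2170, K=7: 4.6953.
K = 7 is the first length at which the sum reaches 4.5000.

7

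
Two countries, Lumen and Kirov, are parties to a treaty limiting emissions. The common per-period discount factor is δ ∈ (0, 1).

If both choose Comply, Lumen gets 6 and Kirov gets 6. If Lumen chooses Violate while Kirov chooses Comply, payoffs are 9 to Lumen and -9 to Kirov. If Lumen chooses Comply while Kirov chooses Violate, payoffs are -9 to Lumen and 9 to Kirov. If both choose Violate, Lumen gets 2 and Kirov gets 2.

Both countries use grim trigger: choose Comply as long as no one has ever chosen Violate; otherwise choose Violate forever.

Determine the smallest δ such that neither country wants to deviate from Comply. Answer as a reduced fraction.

Under grim trigger the critical discount factor is (T−C)/(T−P) with T = 9, C = 6, P = 2.
δ* = (9−6)/(9−2) = 3/7.

3/7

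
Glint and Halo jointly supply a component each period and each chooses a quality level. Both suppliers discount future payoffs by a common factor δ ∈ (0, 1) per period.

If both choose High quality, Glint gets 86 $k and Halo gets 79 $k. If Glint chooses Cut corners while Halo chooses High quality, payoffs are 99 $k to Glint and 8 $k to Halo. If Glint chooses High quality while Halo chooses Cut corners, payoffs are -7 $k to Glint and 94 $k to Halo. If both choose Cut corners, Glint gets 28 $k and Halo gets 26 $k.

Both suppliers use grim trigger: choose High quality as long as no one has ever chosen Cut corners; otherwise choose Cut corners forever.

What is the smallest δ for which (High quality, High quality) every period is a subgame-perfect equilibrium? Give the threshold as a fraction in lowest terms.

Glint: cooperation gives 86 each period; deviation gives 99 once then 28 forever.
  86/(1−δ) ≥ 99 + 28δ/(1−δ) ⇒ δ ≥ 13/71.
Halo: cooperation gives 79 each period; deviation gives 94 once then 26 forever.
  δ ≥ 15/68.
Both must hold, so the binding constraint is Halo's: δ ≥ 15/68.

15/68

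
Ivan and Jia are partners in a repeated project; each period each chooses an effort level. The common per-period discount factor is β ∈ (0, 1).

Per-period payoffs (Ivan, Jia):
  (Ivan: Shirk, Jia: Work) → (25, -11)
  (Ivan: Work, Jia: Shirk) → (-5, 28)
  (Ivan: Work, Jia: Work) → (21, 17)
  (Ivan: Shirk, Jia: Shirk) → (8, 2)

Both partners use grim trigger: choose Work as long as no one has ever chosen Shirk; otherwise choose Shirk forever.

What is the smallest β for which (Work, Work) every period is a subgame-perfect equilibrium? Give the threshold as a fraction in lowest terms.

Ivan's threshold: (25−21)/(25−8) = 4/17.
Jia's threshold: (28−17)/(28−2) = 11/26.
4/17 < 11/26, so Jia binds and β* = 11/26.

11/26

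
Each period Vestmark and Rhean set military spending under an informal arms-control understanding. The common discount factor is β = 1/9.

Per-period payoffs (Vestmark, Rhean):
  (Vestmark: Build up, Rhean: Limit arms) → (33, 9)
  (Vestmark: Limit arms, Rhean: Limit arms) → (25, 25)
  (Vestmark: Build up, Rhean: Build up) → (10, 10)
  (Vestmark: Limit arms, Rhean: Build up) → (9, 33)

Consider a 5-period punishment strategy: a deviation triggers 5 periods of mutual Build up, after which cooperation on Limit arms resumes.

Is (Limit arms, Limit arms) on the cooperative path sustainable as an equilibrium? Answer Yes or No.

No

A one-shot deviation gives 33 now, then 10 for 5 periods, then back to 25.
Gain from deviating: (33−25) today; loss: (25−10) in each of the next 5 periods.
No-deviation condition: (25−10)(β+…+β^5) ≥ 33−25, i.e. β+…+β^5 ≥ 8/15.
At β = 1/9: β+…+β^5 = 0.1250 < 0.5333.
So cooperation is not sustainable.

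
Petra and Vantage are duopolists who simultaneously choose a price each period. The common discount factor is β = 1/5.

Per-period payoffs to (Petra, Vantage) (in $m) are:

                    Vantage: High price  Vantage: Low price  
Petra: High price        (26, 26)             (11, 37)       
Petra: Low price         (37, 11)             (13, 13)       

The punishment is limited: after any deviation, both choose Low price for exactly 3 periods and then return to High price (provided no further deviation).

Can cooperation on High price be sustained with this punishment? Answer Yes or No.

A one-shot deviation gives 37 now, then 13 for 3 periods, then back to 26.
Gain from deviating: (37−26) today; loss: (26−13) in each of the next 3 periods.
No-deviation condition: (26−13)(β+…+β^3) ≥ 37−26, i.e. β+…+β^3 ≥ 11/13.
At β = 1/5: β+…+β^3 = 0.2480 < 0.8462.
So cooperation is not sustainable.

No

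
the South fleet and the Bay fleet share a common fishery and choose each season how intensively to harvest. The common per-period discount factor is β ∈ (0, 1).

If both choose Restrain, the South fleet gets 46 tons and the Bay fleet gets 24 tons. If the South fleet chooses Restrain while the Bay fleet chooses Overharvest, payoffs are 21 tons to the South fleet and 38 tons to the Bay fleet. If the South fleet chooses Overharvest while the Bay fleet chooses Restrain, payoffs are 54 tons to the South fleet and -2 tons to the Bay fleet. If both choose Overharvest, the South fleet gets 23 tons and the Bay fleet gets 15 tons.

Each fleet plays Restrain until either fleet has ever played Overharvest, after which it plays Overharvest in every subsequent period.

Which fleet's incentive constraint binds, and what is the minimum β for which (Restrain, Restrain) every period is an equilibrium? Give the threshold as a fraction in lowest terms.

the South fleet's threshold: (54−46)/(54−23) = 8/31.
the Bay fleet's threshold: (38−24)/(38−15) = 14/23.
8/31 < 14/23, so the Bay fleet binds and β* = 14/23.

the Bay fleet; β ≥ 14/23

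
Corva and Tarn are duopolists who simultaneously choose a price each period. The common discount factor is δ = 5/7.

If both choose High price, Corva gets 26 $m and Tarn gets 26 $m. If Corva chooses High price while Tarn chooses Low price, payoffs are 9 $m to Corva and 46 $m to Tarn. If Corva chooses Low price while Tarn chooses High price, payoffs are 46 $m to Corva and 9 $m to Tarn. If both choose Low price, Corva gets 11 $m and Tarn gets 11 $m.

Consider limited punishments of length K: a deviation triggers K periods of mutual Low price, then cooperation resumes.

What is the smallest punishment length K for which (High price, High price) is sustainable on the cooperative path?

3

IC: δ(1−δ^K)/(1−δ) ≥ (46−26)/(26−11) = 4/3.
With δ = 5/7: need 1 − δ^K ≥ 4/3·(1−5/7)/(5/7), i.e. δ^K ≤ 0.4667.
Since (5/7)^2 = 0.5102 and (5/7)^3 = 0.3644, the smallest such K is 3.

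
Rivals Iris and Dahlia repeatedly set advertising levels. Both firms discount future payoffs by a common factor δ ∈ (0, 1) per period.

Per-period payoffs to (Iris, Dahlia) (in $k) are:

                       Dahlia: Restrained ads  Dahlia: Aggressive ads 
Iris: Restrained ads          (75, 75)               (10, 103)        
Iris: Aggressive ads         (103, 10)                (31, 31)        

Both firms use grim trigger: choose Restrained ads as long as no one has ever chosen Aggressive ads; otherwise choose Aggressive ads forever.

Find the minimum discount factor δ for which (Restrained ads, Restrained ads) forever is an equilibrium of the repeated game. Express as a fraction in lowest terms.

7/18

Under grim trigger the critical discount factor is (T−C)/(T−P) with T = 103, C = 75, P = 31.
δ* = (103−75)/(103−31) = 28/72 = 7/18.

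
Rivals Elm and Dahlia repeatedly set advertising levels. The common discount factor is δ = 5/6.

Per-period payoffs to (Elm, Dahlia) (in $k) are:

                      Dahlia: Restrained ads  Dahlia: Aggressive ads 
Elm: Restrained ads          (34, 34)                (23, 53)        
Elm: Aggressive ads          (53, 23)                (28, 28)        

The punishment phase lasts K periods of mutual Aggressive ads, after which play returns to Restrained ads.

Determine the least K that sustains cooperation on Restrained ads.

Need Σ_{k=1}^{K} δ^k ≥ (53−34)/(34−28) = 3.1667 at δ = 5/6.
At K = 5 the sum is 2.9906 < 3.1667; at K = 6 it is 3.3255 ≥ 3.1667.
So the minimum punishment length is K = 6.

6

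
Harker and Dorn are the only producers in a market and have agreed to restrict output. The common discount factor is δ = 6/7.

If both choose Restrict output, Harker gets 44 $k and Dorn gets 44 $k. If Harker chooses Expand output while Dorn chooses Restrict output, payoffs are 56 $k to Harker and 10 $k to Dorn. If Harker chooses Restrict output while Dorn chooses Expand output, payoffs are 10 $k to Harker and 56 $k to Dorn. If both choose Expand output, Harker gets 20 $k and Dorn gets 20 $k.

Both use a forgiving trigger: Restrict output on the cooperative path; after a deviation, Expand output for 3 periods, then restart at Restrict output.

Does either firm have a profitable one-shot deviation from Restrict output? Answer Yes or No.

A one-shot deviation gives 56 now, then 20 for 3 periods, then back to 44.
Gain from deviating: (56−44) today; loss: (44−20) in each of the next 3 periods.
No-deviation condition: (44−20)(δ+…+δ^3) ≥ 56−44, i.e. δ+…+δ^3 ≥ 1/2.
At δ = 6/7: δ+…+δ^3 = 2.2216 ≥ 0.5000.
So cooperation is sustainable.

No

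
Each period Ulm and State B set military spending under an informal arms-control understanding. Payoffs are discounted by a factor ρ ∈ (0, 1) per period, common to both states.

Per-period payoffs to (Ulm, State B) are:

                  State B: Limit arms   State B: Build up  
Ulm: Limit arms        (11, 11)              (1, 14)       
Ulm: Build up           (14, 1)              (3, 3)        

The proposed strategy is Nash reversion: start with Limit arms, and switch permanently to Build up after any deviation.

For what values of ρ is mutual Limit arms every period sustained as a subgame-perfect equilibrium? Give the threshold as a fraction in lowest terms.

11/(1−ρ) ≥ 14 + 3ρ/(1−ρ)
11 ≥ 14 − 11ρ
ρ ≥ 3/11.

3/11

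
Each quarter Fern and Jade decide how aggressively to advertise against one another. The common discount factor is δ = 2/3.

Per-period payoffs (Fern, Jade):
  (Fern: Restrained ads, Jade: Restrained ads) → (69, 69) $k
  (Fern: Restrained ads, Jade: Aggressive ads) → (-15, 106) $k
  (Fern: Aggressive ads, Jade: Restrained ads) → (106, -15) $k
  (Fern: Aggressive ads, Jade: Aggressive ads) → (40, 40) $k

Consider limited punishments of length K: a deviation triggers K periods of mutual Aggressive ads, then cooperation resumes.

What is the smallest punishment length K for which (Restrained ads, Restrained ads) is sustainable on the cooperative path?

No profitable deviation requires (69−40)(δ+…+δ^K) ≥ 106−69, i.e. δ+…+δ^K ≥ 37/29 ≈ 1.2759.
With δ = 2/3, the partial sums are K=1: 0.6667, K=2: 1.1111, K=3: 1.4074.
K = 3 is the first length at which the sum reaches 1.2759.

3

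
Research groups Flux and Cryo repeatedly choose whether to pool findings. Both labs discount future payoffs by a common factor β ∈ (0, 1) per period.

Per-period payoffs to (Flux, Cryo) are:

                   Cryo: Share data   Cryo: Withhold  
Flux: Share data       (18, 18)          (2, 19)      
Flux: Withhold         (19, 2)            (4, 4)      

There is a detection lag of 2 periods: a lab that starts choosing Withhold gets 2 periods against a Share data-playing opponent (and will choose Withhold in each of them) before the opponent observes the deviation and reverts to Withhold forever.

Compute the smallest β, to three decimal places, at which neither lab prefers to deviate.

Deviating for the 2 undetected periods gains 19−18 = 1 per period over cooperation, then loses 18−4 = 14 per period forever once punishment starts.
Gain: 1(1 + β + … + β^1); loss: 14·β^2/(1−β).
No profitable deviation ⇔ 1(1−β^2) ≤ 14·β^2, i.e. β^2 ≥ 1/(1+14) = 1/15.
Hence β ≥ (1/15)^(1/2) ≈ 0.258.

0.258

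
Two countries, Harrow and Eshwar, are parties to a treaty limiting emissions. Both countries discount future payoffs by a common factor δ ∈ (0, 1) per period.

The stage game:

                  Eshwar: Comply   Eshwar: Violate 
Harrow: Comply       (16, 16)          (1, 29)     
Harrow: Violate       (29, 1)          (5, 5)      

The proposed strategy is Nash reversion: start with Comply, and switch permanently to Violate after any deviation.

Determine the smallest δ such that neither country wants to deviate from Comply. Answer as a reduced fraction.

13/24

One-period gain from deviating is 29 − 16 = 13. The loss is 16 − 5 = 11 in every subsequent period, with present value 11·δ/(1−δ).
Deviation is unprofitable when 11·δ/(1−δ) ≥ 13, i.e. δ/(1−δ) ≥ 13/11.
Equivalently δ ≥ 13/(13+11) = 13/24.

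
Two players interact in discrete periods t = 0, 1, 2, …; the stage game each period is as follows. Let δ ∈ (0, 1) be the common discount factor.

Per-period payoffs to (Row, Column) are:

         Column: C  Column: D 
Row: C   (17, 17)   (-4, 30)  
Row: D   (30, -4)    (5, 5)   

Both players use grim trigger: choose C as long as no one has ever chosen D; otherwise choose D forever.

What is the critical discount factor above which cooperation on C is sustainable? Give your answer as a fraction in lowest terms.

13/25

One-period gain from deviating is 30 − 17 = 13. The loss is 17 − 5 = 12 in every subsequent period, with present value 12·δ/(1−δ).
Deviation is unprofitable when 12·δ/(1−δ) ≥ 13, i.e. δ/(1−δ) ≥ 13/12.
Equivalently δ ≥ 13/(13+12) = 13/25.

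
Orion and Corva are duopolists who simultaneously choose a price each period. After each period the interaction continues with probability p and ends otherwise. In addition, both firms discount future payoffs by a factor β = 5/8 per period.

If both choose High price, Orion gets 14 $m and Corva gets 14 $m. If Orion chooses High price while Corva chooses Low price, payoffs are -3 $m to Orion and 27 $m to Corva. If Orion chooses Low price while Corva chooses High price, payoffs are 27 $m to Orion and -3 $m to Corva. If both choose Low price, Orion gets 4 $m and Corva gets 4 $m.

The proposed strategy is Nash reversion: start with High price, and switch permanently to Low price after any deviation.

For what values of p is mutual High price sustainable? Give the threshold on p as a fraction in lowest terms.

With continuation probability p and discount β, the effective per-period discount factor is βp.
Grim-trigger IC: βp ≥ (27−14)/(27−4) = 13/23.
So p ≥ (13/23)/(5/8) = 104/115.

104/115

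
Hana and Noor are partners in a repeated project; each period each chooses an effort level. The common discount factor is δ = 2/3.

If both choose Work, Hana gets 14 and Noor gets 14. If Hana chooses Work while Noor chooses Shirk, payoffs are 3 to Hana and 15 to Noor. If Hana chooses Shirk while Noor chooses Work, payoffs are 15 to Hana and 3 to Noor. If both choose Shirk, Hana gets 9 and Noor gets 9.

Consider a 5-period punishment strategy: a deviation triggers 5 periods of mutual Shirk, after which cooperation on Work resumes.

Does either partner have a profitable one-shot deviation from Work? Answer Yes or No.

No

A one-shot deviation gives 15 now, then 9 for 5 periods, then back to 14.
Gain from deviating: (15−14) today; loss: (14−9) in each of the next 5 periods.
No-deviation condition: (14−9)(δ+…+δ^5) ≥ 15−14, i.e. δ+…+δ^5 ≥ 1/5.
At δ = 2/3: δ+…+δ^5 = 1.7366 ≥ 0.2000.
So cooperation is sustainable.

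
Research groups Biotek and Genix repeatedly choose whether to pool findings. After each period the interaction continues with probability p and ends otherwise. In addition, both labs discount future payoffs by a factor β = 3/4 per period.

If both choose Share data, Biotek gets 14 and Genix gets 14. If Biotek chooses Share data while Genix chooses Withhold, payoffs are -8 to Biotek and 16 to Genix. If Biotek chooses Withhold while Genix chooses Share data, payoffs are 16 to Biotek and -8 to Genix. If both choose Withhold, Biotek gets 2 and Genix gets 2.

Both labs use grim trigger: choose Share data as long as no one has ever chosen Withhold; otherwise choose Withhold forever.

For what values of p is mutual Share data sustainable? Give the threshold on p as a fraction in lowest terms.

4/21

With continuation probability p and discount β, the effective per-period discount factor is βp.
Grim-trigger IC: βp ≥ (16−14)/(16−2) = 1/7.
So p ≥ (1/7)/(3/4) = 4/21.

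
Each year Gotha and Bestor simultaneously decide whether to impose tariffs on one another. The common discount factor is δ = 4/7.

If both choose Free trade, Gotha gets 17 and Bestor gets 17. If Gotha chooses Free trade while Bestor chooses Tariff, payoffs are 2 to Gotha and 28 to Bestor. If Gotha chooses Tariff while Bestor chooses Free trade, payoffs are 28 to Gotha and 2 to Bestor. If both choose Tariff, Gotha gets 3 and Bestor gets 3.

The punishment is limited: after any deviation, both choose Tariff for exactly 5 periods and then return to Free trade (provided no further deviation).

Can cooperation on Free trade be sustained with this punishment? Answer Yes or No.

Yes

A one-shot deviation gives 28 now, then 3 for 5 periods, then back to 17.
Gain from deviating: (28−17) today; loss: (17−3) in each of the next 5 periods.
No-deviation condition: (17−3)(δ+…+δ^5) ≥ 28−17, i.e. δ+…+δ^5 ≥ 11/14.
At δ = 4/7: δ+…+δ^5 = 1.2521 ≥ 0.7857.
So cooperation is sustainable.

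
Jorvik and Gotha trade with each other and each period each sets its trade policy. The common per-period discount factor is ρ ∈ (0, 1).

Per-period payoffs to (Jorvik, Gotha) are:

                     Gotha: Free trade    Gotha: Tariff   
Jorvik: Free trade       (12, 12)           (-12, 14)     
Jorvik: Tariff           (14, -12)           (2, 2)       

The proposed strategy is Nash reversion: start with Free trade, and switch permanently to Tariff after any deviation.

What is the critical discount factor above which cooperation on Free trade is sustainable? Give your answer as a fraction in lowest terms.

1/6

12/(1−ρ) ≥ 14 + 2ρ/(1−ρ)
12 ≥ 14 − 12ρ
ρ ≥ 2/12 = 1/6.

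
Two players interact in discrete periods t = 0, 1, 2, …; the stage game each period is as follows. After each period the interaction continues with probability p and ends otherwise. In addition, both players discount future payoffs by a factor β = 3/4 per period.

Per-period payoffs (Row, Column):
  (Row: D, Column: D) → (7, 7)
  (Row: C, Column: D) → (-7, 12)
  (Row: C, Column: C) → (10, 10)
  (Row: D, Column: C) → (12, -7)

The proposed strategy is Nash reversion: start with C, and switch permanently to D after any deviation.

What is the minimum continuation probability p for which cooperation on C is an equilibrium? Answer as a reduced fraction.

With continuation probability p and discount β, the effective per-period discount factor is βp.
Grim-trigger IC: βp ≥ (12−10)/(12−7) = 2/5.
So p ≥ (2/5)/(3/4) = 8/15.

8/15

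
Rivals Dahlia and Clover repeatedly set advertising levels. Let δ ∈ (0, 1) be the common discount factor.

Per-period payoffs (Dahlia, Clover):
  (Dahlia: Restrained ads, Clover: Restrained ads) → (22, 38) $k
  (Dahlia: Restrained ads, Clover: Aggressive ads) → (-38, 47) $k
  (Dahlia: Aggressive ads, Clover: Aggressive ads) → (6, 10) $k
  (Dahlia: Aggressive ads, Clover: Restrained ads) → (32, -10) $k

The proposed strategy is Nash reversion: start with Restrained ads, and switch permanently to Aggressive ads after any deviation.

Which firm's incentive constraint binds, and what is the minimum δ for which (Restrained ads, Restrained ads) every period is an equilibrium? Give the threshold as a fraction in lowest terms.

Dahlia; δ ≥ 5/13

Dahlia's threshold: (32−22)/(32−6) = 5/13.
Clover's threshold: (47−38)/(47−10) = 9/37.
5/13 > 9/37, so Dahlia binds and δ* = 5/13.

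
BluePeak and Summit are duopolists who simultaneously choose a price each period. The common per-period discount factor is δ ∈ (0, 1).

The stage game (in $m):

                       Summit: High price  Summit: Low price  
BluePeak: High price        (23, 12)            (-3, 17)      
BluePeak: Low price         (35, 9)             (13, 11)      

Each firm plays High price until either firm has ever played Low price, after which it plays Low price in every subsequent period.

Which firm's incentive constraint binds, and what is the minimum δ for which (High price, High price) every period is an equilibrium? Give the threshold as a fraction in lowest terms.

BluePeak: cooperation gives 23 each period; deviation gives 35 once then 13 forever.
  23/(1−δ) ≥ 35 + 13δ/(1−δ) ⇒ δ ≥ 12/22 = 6/11.
Summit: cooperation gives 12 each period; deviation gives 17 once then 11 forever.
  δ ≥ 5/6.
Both must hold, so the binding constraint is Summit's: δ ≥ 5/6.

Summit; δ ≥ 5/6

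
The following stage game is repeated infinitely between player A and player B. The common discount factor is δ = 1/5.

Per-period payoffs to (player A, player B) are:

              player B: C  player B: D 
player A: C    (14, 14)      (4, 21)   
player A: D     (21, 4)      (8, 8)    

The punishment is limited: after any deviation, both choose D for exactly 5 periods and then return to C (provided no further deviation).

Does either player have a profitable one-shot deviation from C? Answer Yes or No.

Yes

Comparing payoff streams over the 6 periods until play realigns: cooperate → 14(1+δ+…+δ^5); deviate → 21 + 8(δ+…+δ^5).
Cooperation is sustained iff (14−8)(δ+…+δ^5) ≥ 21−14.
δ+…+δ^5 = 1/5·(1−(1/5)^5)/(1−1/5) = 0.2499, and (21−14)/(14−8) = 1.1667.
0.2499 < 1.1667, so cooperation is not sustainable.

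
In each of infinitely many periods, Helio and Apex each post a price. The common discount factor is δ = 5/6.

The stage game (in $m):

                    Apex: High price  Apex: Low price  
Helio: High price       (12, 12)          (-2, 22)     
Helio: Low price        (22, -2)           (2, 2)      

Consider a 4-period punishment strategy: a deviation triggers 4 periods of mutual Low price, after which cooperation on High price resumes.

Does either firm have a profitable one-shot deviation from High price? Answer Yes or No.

A one-shot deviation gives 22 now, then 2 for 4 periods, then back to 12.
Gain from deviating: (22−12) today; loss: (12−2) in each of the next 4 periods.
No-deviation condition: (12−2)(δ+…+δ^4) ≥ 22−12, i.e. δ+…+δ^4 ≥ 1.
At δ = 5/6: δ+…+δ^4 = 2.5887 ≥ 1.0000.
So cooperation is sustainable.

No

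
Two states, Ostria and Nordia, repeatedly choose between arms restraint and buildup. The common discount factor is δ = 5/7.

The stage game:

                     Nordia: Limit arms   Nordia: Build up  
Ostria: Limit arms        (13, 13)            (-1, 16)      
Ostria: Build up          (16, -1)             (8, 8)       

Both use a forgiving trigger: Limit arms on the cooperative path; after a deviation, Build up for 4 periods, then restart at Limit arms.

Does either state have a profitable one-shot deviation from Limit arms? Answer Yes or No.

A one-shot deviation gives 16 now, then 8 for 4 periods, then back to 13.
Gain from deviating: (16−13) today; loss: (13−8) in each of the next 4 periods.
No-deviation condition: (13−8)(δ+…+δ^4) ≥ 16−13, i.e. δ+…+δ^4 ≥ 3/5.
At δ = 5/7: δ+…+δ^4 = 1.8492 ≥ 0.6000.
So cooperation is sustainable.

No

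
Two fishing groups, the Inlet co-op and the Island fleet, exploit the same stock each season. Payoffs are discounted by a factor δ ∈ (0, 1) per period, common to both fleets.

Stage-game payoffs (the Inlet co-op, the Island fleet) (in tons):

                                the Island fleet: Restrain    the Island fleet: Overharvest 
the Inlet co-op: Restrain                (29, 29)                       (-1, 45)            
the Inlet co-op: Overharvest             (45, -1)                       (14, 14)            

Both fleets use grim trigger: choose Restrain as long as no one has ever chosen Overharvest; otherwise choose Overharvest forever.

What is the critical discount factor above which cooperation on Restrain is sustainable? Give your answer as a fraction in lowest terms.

16/31

One-period gain from deviating is 45 − 29 = 16. The loss is 29 − 14 = 15 in every subsequent period, with present value 15·δ/(1−δ).
Deviation is unprofitable when 15·δ/(1−δ) ≥ 16, i.e. δ/(1−δ) ≥ 16/15.
Equivalently δ ≥ 16/(16+15) = 16/31.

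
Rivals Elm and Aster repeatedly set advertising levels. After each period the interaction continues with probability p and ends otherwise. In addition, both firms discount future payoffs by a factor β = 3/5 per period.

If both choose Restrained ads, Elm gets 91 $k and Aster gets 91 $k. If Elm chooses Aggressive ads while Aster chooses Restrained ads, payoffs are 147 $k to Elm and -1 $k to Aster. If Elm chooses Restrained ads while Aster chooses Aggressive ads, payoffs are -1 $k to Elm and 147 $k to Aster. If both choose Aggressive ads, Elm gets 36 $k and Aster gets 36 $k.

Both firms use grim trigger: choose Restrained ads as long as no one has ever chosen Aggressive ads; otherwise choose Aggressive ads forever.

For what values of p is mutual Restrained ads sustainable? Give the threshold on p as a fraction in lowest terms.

280/333

Expected continuation weight on next period's payoff is β·p = 3/5·p, which plays the role of the discount factor.
Cooperation requires 3/5·p ≥ (147−91)/(147−36) = 56/111, hence p ≥ 280/333.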